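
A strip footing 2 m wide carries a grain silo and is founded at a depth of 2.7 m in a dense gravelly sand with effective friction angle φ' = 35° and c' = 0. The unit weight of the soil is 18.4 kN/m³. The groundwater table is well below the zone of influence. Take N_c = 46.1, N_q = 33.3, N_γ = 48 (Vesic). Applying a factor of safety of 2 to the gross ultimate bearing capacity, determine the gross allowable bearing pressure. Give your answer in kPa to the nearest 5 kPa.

q_all ≈ 1270 kPa

q = γ·D_f = 18.4 × 2.7 = 49.68 kPa.
q·N_q = 49.68 × 33.3 = 1654.3 kPa
0.5·γ·B·N_γ = 0.5 × 18.4 × 2 × 48 = 883.2 kPa
q_ult = 1654.3 + 883.2 = 2537.5 kPa.
q_all = q_ult / FS = 2537.5 / 2 = 1268.8 kPa.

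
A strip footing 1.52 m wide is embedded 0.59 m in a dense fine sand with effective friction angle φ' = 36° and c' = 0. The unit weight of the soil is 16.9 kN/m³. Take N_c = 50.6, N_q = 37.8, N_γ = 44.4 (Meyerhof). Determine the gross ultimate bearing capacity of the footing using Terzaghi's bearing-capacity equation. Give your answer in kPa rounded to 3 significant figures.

q_ult ≈ 947 kPa

q = γ·D_f = 16.9 × 0.59 = 9.971 kPa.
q·N_q = 9.971 × 37.8 = 376.9 kPa
0.5·γ·B·N_γ = 0.5 × 16.9 × 1.52 × 44.4 = 570.27 kPa
q_ult = 376.9 + 570.27 = 947.18 kPa.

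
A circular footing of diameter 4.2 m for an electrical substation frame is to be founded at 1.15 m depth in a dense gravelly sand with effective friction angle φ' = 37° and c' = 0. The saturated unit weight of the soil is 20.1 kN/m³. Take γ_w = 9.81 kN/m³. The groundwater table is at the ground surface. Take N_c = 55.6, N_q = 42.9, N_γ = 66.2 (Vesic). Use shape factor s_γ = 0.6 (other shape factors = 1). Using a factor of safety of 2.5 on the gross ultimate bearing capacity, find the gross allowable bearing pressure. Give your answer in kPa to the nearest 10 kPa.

q_all ≈ 550 kPa

γ' = 20.1 − 9.81 = 10.29 kN/m³ (submerged throughout). q = 10.29 × 1.15 = 11.834 kPa; the same γ' applies in the ½γBN_γ term.
q·N_q = 11.834 × 42.9 = 507.66 kPa
0.5·γ·B·N_γ·s_γ = 0.5 × 10.29 × 4.2 × 66.2 × 0.6 = 858.31 kPa
q_ult = 507.66 + 858.31 = 1366 kPa.
q_all = 1366 / 2.5 = 546.39 kPa.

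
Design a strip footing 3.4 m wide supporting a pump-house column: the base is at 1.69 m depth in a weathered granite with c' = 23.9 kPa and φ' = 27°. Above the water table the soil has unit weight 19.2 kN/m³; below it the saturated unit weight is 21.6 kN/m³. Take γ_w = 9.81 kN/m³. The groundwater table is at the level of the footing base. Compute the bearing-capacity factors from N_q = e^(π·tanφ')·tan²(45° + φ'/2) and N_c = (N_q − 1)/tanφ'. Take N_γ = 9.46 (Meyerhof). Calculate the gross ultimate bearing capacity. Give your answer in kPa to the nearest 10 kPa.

tan27° = 0.5095, so N_q = e^(π×0.5095)·tan²(58.5°) = 4.957 × 2.663 = 13.2.
N_c = (13.2 − 1)/tan27° = 23.94.
Effective surcharge at the founding depth q = γ·D_f = 19.2 × 1.69 = 32.448 kPa.
The water table coincides with the base, so in the self-weight term γ → γ' = 11.79 kN/m³.
q_ult = c·N_c + q·N_q + 0.5·γ·B·N_γ
     = 23.9 × 23.942 + 32.448 × 13.199 + 0.5 × 11.79 × 3.4 × 9.46
     = 572.22 + 428.29 + 189.61 = 1190.1 kPa.

q_ult ≈ 1190 kPa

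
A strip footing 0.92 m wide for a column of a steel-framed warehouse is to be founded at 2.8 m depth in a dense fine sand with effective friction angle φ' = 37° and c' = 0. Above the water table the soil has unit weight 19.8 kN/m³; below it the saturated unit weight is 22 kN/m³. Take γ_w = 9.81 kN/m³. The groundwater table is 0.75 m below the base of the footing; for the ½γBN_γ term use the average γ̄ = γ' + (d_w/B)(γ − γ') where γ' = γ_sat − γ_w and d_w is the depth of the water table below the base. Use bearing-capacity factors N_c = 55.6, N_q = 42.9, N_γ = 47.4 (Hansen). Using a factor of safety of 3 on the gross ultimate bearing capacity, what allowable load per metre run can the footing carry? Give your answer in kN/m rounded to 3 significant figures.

q = γ·D_f = 19.8 × 2.8 = 55.44 kPa.
γ' = 12.19 kN/m³; averaging over the depth B below the base, γ̄ = γ' + (d_w/B)(γ − γ') = 18.394 kN/m³.
q·N_q = 55.44 × 42.9 = 2378.4 kPa
0.5·γ·B·N_γ = 0.5 × 18.394 × 0.92 × 47.4 = 401.06 kPa
q_ult = 2378.4 + 401.06 = 2779.4 kPa.
Gross allowable pressure q_all = 2779.4 / 3 = 926.48 kPa.
Allowable wall load = q_all × B = 926.48 × 0.92 = 852.36 kN per metre run.

≈ 852 kN/m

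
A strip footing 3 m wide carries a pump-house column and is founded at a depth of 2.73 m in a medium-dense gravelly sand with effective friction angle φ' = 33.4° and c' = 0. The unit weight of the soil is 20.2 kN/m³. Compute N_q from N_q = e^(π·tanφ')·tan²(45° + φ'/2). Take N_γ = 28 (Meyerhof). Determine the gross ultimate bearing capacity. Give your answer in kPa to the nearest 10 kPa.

q_ult ≈ 2360 kPa

tan33.4° = 0.6594, so N_q = e^(π×0.6594)·tan²(61.7°) = 7.937 × 3.449 = 27.38.
q = γ·D_f = 20.2 × 2.73 = 55.146 kPa.
q·N_q = 55.146 × 27.375 = 1509.6 kPa
0.5·γ·B·N_γ = 0.5 × 20.2 × 3 × 28 = 848.4 kPa
q_ult = 1509.6 + 848.4 = 2358 kPa.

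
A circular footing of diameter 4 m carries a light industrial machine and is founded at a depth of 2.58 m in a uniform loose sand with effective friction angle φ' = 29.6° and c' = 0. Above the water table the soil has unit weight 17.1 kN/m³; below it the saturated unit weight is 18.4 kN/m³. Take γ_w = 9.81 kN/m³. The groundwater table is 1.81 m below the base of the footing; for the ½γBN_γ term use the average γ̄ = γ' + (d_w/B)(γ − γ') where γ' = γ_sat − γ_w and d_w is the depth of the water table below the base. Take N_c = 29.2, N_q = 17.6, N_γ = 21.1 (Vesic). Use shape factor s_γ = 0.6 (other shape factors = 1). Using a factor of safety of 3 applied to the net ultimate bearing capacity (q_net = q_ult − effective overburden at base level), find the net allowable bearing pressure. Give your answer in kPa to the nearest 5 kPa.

q_all(net) ≈ 350 kPa

Overburden at base level: q = 17.1 × 2.58 = 44.118 kPa.
The water table is 1.81 m below the base (< B = 4 m), so the ½γBN_γ term uses γ̄ = γ' + (d_w/B)(γ − γ') = 8.59 + (1.81/4)(17.1 − 8.59) = 12.441 kN/m³.
Surcharge term q·N_q = 44.118 × 17.6 = 776.48 kPa; self-weight term 0.5·γ·B·N_γ·s_γ = 0.5 × 12.441 × 4 × 21.1 × 0.6 = 315 kPa.
q_ult = 776.48 + 315 = 1091.5 kPa.
Net ultimate: q_net = 1091.5 − 44.118 = 1047.4 kPa.
q_all(net) = 1047.4 / 3 = 349.12 kPa.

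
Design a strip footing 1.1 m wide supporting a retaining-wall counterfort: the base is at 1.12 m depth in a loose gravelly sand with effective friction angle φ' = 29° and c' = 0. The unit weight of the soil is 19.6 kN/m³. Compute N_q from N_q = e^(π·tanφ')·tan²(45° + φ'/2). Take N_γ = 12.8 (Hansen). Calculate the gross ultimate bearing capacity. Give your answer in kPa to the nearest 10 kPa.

q_ult ≈ 500 kPa

tan29° = 0.5543, so N_q = e^(π×0.5543)·tan²(59.5°) = 5.705 × 2.882 = 16.44.
Overburden at base level: q = 19.6 × 1.12 = 21.952 kPa.
Surcharge term q·N_q = 21.952 × 16.443 = 360.96 kPa; self-weight term 0.5·γ·B·N_γ = 0.5 × 19.6 × 1.1 × 12.8 = 137.98 kPa.
q_ult = 360.96 + 137.98 = 498.95 kPa.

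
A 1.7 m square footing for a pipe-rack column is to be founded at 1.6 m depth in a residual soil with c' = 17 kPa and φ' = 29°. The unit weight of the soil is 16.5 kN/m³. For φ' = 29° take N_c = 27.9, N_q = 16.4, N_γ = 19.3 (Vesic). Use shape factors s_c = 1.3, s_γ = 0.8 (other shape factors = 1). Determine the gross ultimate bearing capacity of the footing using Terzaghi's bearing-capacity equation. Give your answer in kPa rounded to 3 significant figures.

q_ult ≈ 1270 kPa

q = γ·D_f = 16.5 × 1.6 = 26.4 kPa.
c·N_c·s_c = 17 × 27.9 × 1.3 = 616.59 kPa
q·N_q = 26.4 × 16.4 = 432.96 kPa
0.5·γ·B·N_γ·s_γ = 0.5 × 16.5 × 1.7 × 19.3 × 0.8 = 216.55 kPa
q_ult = 616.59 + 432.96 + 216.55 = 1266.1 kPa.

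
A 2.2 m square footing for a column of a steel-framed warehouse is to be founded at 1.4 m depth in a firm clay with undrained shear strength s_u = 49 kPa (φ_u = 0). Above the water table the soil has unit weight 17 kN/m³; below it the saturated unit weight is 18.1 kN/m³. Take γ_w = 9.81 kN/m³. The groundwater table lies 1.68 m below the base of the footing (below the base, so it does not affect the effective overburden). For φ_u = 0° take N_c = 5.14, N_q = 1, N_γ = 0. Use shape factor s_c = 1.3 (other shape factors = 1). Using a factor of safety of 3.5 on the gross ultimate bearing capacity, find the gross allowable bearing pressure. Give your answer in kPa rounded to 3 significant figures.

Overburden at base level: q = 17 × 1.4 = 23.8 kPa.
Cohesion term c·N_c·s_c = 49 × 5.14 × 1.3 = 327.42 kPa; surcharge term q·N_q = 23.8 × 1 = 23.8 kPa.
q_ult = 327.42 + 23.8 = 351.22 kPa.
q_all = 351.22 / 3.5 = 100.35 kPa.

q_all ≈ 100 kPa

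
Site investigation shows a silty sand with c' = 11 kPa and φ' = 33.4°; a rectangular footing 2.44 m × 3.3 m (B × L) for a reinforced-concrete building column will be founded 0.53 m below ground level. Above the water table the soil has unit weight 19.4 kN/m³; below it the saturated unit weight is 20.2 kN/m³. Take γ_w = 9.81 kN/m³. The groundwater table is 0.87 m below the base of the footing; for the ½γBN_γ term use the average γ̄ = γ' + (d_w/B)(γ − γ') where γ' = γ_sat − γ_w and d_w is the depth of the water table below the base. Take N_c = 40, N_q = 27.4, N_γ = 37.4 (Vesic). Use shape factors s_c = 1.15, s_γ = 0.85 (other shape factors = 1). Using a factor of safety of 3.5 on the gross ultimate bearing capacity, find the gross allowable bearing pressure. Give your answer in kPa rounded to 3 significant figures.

q_all ≈ 376 kPa

Effective surcharge at the founding depth q = γ·D_f = 19.4 × 0.53 = 10.282 kPa.
With d_w = 0.87 m < B, γ̄ = 10.39 + (0.87/2.44) × (19.4 − 10.39) = 13.603 kN/m³.
q_ult = c·N_c·s_c + q·N_q + 0.5·γ·B·N_γ·s_γ
     = 11 × 40 × 1.15 + 10.282 × 27.4 + 0.5 × 13.603 × 2.44 × 37.4 × 0.85
     = 506 + 281.73 + 527.56 = 1315.3 kPa.
q_all = 1315.3 / 3.5 = 375.8 kPa.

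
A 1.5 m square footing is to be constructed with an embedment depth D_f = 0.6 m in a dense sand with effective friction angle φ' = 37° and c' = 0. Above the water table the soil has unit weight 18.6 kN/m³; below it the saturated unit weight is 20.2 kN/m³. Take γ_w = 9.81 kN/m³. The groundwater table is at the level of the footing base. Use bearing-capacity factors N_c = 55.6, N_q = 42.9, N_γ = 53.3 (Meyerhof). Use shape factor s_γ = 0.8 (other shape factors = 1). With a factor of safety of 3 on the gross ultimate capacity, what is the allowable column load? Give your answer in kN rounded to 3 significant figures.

P_all ≈ 608 kN

Effective surcharge at the founding depth q = γ·D_f = 18.6 × 0.6 = 11.16 kPa.
The water table coincides with the base, so in the self-weight term γ → γ' = 10.39 kN/m³.
q_ult = q·N_q + 0.5·γ·B·N_γ·s_γ
     = 11.16 × 42.9 + 0.5 × 10.39 × 1.5 × 53.3 × 0.8
     = 478.76 + 332.27 = 811.04 kPa.
Gross allowable pressure q_all = 811.04 / 3 = 270.35 kPa.
Footing area = 2.25 m², so allowable column load = 270.35 × 2.25 = 608.28 kN.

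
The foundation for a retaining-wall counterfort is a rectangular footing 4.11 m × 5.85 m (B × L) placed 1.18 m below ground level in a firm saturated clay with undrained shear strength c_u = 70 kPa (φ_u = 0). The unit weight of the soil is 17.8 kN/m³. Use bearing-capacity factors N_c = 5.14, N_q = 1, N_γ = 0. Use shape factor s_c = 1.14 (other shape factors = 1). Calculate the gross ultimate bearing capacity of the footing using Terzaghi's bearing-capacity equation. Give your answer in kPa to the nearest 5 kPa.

Overburden at base level: q = 17.8 × 1.18 = 21.004 kPa.
Cohesion term c·N_c·s_c = 70 × 5.14 × 1.14 = 410.17 kPa; surcharge term q·N_q = 21.004 × 1 = 21.004 kPa.
q_ult = 410.17 + 21.004 = 431.18 kPa.

q_ult ≈ 430 kPa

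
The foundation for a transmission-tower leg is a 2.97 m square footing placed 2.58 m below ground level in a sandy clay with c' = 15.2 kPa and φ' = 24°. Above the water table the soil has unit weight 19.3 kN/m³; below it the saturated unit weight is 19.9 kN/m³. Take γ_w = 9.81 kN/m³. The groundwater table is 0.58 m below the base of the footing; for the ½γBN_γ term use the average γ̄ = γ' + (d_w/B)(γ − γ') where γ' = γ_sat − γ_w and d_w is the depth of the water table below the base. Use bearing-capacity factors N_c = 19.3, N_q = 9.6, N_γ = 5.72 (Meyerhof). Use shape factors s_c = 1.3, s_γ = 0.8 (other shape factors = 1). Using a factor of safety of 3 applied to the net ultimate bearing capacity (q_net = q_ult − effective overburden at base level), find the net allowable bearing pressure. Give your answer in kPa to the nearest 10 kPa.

q_all(net) ≈ 300 kPa

q = γ·D_f = 19.3 × 2.58 = 49.794 kPa.
γ' = 10.09 kN/m³; averaging over the depth B below the base, γ̄ = γ' + (d_w/B)(γ − γ') = 11.889 kN/m³.
c·N_c·s_c = 15.2 × 19.3 × 1.3 = 381.37 kPa
q·N_q = 49.794 × 9.6 = 478.02 kPa
0.5·γ·B·N_γ·s_γ = 0.5 × 11.889 × 2.97 × 5.72 × 0.8 = 80.787 kPa
q_ult = 381.37 + 478.02 + 80.787 = 940.18 kPa.
Net ultimate: q_net = 940.18 − 49.794 = 890.38 kPa.
q_all(net) = 890.38 / 3 = 296.79 kPa.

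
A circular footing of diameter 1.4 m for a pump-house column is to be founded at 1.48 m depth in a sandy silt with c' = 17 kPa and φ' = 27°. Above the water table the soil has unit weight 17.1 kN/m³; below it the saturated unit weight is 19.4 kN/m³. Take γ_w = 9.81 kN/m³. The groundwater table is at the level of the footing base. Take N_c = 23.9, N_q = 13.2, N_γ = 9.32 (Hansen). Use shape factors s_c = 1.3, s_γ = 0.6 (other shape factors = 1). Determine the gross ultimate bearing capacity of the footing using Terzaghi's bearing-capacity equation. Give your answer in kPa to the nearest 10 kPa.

q_ult ≈ 900 kPa

Overburden at base level: q = 17.1 × 1.48 = 25.308 kPa.
Below the base the soil is submerged, so the ½γBN_γ term uses γ' = 19.4 − 9.81 = 9.59 kN/m³.
Cohesion term c·N_c·s_c = 17 × 23.9 × 1.3 = 528.19 kPa; surcharge term q·N_q = 25.308 × 13.2 = 334.07 kPa; self-weight term 0.5·γ·B·N_γ·s_γ = 0.5 × 9.59 × 1.4 × 9.32 × 0.6 = 37.539 kPa.
q_ult = 528.19 + 334.07 + 37.539 = 899.79 kPa.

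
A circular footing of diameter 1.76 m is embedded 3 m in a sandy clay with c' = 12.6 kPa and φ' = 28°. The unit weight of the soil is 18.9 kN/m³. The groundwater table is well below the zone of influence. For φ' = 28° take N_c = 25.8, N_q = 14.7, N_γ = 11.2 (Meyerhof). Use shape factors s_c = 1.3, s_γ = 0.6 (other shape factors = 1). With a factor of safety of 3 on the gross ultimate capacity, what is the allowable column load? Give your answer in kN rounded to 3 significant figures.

P_all ≈ 1110 kN

Overburden at base level: q = 18.9 × 3 = 56.7 kPa.
Cohesion term c·N_c·s_c = 12.6 × 25.8 × 1.3 = 422.6 kPa; surcharge term q·N_q = 56.7 × 14.7 = 833.49 kPa; self-weight term 0.5·γ·B·N_γ·s_γ = 0.5 × 18.9 × 1.76 × 11.2 × 0.6 = 111.77 kPa.
q_ult = 422.6 + 833.49 + 111.77 = 1367.9 kPa.
Gross allowable pressure q_all = 1367.9 / 3 = 455.95 kPa.
Footing area = 2.4328 m², so allowable column load = 455.95 × 2.4328 = 1109.2 kN.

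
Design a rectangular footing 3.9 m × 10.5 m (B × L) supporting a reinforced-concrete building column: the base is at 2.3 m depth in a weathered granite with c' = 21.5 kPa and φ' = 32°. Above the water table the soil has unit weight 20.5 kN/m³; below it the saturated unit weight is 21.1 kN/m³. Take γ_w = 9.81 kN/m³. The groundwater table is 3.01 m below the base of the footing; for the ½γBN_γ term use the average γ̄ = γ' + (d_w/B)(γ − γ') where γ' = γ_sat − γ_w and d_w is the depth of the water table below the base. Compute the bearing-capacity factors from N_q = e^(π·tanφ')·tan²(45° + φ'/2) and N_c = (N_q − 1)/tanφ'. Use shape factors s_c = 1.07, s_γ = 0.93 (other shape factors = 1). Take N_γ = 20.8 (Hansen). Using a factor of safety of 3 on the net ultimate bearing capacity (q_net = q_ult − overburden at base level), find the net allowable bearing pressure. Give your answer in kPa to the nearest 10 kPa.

q_all(net) ≈ 850 kPa

N_q = e^(π·tan32°)·tan²(61°) = 23.18; N_c = (N_q − 1)/tanφ' = 35.49.
q = γ·D_f = 20.5 × 2.3 = 47.15 kPa.
γ' = 11.29 kN/m³; averaging over the depth B below the base, γ̄ = γ' + (d_w/B)(γ − γ') = 18.398 kN/m³.
c·N_c·s_c = 21.5 × 35.49 × 1.07 = 816.45 kPa
q·N_q = 47.15 × 23.177 = 1092.8 kPa
0.5·γ·B·N_γ·s_γ = 0.5 × 18.398 × 3.9 × 20.8 × 0.93 = 694 kPa
q_ult = 816.45 + 1092.8 + 694 = 2603.2 kPa.
q_net = 2603.2 − 47.15 = 2556.1 kPa.
q_all(net) = 2556.1 / 3 = 852.03 kPa.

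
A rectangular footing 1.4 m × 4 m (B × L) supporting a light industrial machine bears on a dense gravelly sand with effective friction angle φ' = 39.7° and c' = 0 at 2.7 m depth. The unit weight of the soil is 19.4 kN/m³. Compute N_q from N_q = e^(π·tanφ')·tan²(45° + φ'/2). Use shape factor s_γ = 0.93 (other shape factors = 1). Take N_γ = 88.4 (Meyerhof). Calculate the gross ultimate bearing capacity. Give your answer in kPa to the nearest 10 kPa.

tan39.7° = 0.8302, so N_q = e^(π×0.8302)·tan²(64.85°) = 13.575 × 4.537 = 61.58.
q = γ·D_f = 19.4 × 2.7 = 52.38 kPa.
q·N_q = 52.38 × 61.583 = 3225.7 kPa
0.5·γ·B·N_γ·s_γ = 0.5 × 19.4 × 1.4 × 88.4 × 0.93 = 1116.4 kPa
q_ult = 3225.7 + 1116.4 = 4342.1 kPa.

q_ult ≈ 4340 kPa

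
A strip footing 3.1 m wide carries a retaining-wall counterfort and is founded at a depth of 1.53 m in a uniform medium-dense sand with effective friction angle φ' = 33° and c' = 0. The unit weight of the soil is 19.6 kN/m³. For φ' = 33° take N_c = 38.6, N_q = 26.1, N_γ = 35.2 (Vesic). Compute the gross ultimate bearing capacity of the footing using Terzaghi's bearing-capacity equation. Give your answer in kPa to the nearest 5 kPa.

q_ult ≈ 1850 kPa

Effective surcharge at the founding depth q = γ·D_f = 19.6 × 1.53 = 29.988 kPa.
q_ult = q·N_q + 0.5·γ·B·N_γ
     = 29.988 × 26.1 + 0.5 × 19.6 × 3.1 × 35.2
     = 782.69 + 1069.4 = 1852.1 kPa.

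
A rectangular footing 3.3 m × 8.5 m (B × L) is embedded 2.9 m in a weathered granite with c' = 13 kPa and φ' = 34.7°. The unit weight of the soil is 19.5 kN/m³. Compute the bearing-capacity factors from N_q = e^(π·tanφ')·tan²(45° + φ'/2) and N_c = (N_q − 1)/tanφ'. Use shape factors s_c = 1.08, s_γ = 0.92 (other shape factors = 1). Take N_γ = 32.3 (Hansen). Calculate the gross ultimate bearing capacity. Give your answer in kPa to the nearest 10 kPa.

q_ult ≈ 3400 kPa

tan34.7° = 0.6924, so N_q = e^(π×0.6924)·tan²(62.35°) = 8.805 × 3.643 = 32.08.
N_c = (32.08 − 1)/tan34.7° = 44.89.
Effective surcharge at the founding depth q = γ·D_f = 19.5 × 2.9 = 56.55 kPa.
q_ult = c·N_c·s_c + q·N_q + 0.5·γ·B·N_γ·s_γ
     = 13 × 44.886 × 1.08 + 56.55 × 32.081 + 0.5 × 19.5 × 3.3 × 32.3 × 0.92
     = 630.2 + 1814.2 + 956.11 = 3400.5 kPa.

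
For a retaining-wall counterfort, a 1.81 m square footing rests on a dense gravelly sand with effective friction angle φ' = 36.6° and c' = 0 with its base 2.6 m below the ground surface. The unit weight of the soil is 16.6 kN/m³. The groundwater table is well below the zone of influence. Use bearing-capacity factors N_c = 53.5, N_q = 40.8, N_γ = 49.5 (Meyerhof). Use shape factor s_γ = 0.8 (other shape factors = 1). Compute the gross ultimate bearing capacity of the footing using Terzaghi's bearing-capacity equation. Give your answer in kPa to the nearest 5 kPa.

q = γ·D_f = 16.6 × 2.6 = 43.16 kPa.
q·N_q = 43.16 × 40.8 = 1760.9 kPa
0.5·γ·B·N_γ·s_γ = 0.5 × 16.6 × 1.81 × 49.5 × 0.8 = 594.91 kPa
q_ult = 1760.9 + 594.91 = 2355.8 kPa.

q_ult ≈ 2355 kPa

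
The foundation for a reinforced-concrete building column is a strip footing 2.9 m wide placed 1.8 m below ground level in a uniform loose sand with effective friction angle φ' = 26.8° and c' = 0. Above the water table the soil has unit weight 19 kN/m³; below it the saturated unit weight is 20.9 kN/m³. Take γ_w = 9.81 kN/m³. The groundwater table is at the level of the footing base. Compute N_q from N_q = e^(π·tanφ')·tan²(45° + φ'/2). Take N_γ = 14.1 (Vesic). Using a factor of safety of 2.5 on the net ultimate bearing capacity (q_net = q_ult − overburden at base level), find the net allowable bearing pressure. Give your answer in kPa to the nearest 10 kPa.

N_q = e^(π·tan26.8°)·tan²(58.4°) = 12.92.
q = γ·D_f = 19 × 1.8 = 34.2 kPa.
For the ½γBN_γ term take γ' = 20.9 − 9.81 = 11.09 kN/m³ (soil below base is submerged).
q·N_q = 34.2 × 12.917 = 441.76 kPa
0.5·γ·B·N_γ = 0.5 × 11.09 × 2.9 × 14.1 = 226.74 kPa
q_ult = 441.76 + 226.74 = 668.49 kPa.
q_net = 668.49 − 34.2 = 634.29 kPa.
q_all(net) = 634.29 / 2.5 = 253.72 kPa.

q_all(net) ≈ 250 kPa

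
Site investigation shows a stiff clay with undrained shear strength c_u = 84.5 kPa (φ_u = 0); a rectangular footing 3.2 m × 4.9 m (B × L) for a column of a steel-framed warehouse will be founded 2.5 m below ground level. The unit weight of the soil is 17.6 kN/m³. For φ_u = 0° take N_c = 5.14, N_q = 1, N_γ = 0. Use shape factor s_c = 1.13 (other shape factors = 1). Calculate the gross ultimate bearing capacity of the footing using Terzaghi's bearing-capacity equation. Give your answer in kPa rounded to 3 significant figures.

Overburden at base level: q = 17.6 × 2.5 = 44 kPa.
Cohesion term c·N_c·s_c = 84.5 × 5.14 × 1.13 = 490.79 kPa; surcharge term q·N_q = 44 × 1 = 44 kPa.
q_ult = 490.79 + 44 = 534.79 kPa.

q_ult ≈ 535 kPa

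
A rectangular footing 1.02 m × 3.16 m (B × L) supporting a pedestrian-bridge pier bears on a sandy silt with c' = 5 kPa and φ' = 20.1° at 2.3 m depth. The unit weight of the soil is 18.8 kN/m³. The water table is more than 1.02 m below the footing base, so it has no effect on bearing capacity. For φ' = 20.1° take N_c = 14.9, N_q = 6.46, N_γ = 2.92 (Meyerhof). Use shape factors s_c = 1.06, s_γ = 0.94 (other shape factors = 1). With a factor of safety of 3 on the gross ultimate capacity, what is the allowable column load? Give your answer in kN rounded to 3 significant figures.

P_all ≈ 413 kN

Effective surcharge at the founding depth q = γ·D_f = 18.8 × 2.3 = 43.24 kPa.
q_ult = c·N_c·s_c + q·N_q + 0.5·γ·B·N_γ·s_γ
     = 5 × 14.9 × 1.06 + 43.24 × 6.46 + 0.5 × 18.8 × 1.02 × 2.92 × 0.94
     = 78.97 + 279.33 + 26.317 = 384.62 kPa.
Gross allowable pressure q_all = 384.62 / 3 = 128.21 kPa.
Footing area = 3.2232 m², so allowable column load = 128.21 × 3.2232 = 413.23 kN.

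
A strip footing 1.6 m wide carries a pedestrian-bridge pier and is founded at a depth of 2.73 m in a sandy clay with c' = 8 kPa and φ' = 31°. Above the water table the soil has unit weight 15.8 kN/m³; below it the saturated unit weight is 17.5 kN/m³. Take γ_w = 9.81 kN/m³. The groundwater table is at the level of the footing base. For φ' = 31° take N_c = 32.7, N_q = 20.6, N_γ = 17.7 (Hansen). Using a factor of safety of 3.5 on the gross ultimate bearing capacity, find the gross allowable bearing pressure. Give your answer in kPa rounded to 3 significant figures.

Overburden at base level: q = 15.8 × 2.73 = 43.134 kPa.
Below the base the soil is submerged, so the ½γBN_γ term uses γ' = 17.5 − 9.81 = 7.69 kN/m³.
Cohesion term c·N_c = 8 × 32.7 = 261.6 kPa; surcharge term q·N_q = 43.134 × 20.6 = 888.56 kPa; self-weight term 0.5·γ·B·N_γ = 0.5 × 7.69 × 1.6 × 17.7 = 108.89 kPa.
q_ult = 261.6 + 888.56 + 108.89 = 1259.1 kPa.
q_all = 1259.1 / 3.5 = 359.73 kPa.

q_all ≈ 360 kPa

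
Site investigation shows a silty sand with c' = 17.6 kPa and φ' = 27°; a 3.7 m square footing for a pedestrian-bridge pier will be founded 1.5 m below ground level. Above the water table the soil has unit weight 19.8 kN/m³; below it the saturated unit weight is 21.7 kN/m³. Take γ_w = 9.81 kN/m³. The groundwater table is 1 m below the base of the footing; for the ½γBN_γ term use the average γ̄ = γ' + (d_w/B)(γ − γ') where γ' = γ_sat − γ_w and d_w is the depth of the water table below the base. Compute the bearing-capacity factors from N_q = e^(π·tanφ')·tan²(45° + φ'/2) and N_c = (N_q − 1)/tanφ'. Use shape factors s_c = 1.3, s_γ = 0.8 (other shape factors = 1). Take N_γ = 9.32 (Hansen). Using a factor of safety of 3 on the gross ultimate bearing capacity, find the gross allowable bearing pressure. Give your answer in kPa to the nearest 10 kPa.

q_all ≈ 380 kPa

N_q = e^(π·tan27°)·tan²(58.5°) = 13.2; N_c = (N_q − 1)/tanφ' = 23.94.
Effective surcharge at the founding depth q = γ·D_f = 19.8 × 1.5 = 29.7 kPa.
With d_w = 1 m < B, γ̄ = 11.89 + (1/3.7) × (19.8 − 11.89) = 14.028 kN/m³.
q_ult = c·N_c·s_c + q·N_q + 0.5·γ·B·N_γ·s_γ
     = 17.6 × 23.942 × 1.3 + 29.7 × 13.199 + 0.5 × 14.028 × 3.7 × 9.32 × 0.8
     = 547.8 + 392.01 + 193.49 = 1133.3 kPa.
q_all = 1133.3 / 3 = 377.77 kPa.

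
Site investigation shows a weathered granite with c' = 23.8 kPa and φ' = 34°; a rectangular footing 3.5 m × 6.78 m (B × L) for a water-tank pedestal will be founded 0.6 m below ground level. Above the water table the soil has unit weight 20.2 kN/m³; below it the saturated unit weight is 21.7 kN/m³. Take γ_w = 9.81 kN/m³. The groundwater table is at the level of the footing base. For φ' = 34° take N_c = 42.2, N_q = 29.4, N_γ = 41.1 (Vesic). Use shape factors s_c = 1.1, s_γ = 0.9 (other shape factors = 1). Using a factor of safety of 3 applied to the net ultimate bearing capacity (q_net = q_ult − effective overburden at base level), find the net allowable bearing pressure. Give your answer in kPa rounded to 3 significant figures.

q_all(net) ≈ 740 kPa

q = γ·D_f = 20.2 × 0.6 = 12.12 kPa.
For the ½γBN_γ term take γ' = 21.7 − 9.81 = 11.89 kN/m³ (soil below base is submerged).
c·N_c·s_c = 23.8 × 42.2 × 1.1 = 1104.8 kPa
q·N_q = 12.12 × 29.4 = 356.33 kPa
0.5·γ·B·N_γ·s_γ = 0.5 × 11.89 × 3.5 × 41.1 × 0.9 = 769.67 kPa
q_ult = 1104.8 + 356.33 + 769.67 = 2230.8 kPa.
Net ultimate: q_net = 2230.8 − 12.12 = 2218.7 kPa.
q_all(net) = 2218.7 / 3 = 739.56 kPa.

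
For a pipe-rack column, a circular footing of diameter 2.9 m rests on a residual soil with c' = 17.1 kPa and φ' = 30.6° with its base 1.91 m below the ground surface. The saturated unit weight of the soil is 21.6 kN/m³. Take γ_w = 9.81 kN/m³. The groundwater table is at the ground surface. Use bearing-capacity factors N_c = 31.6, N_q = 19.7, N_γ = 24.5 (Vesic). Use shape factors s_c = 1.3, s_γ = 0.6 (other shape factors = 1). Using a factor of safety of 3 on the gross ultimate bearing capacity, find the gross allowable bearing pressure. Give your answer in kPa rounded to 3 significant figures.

q_all ≈ 466 kPa

Water table at ground surface, so effective unit weight γ' = 21.6 − 9.81 = 11.79 kN/m³ is used throughout; overburden q = 11.79 × 1.91 = 22.519 kPa; the same γ' applies in the ½γBN_γ term.
Cohesion term c·N_c·s_c = 17.1 × 31.6 × 1.3 = 702.47 kPa; surcharge term q·N_q = 22.519 × 19.7 = 443.62 kPa; self-weight term 0.5·γ·B·N_γ·s_γ = 0.5 × 11.79 × 2.9 × 24.5 × 0.6 = 251.3 kPa.
q_ult = 702.47 + 443.62 + 251.3 = 1397.4 kPa.
q_all = 1397.4 / 3 = 465.8 kPa.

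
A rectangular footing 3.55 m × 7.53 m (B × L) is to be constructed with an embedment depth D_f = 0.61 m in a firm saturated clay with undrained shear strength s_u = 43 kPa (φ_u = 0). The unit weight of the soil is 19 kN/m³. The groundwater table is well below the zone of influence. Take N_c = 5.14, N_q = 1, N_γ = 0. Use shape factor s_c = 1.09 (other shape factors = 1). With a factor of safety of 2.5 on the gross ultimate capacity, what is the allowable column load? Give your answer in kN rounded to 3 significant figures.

P_all ≈ 2700 kN

q = γ·D_f = 19 × 0.61 = 11.59 kPa.
c·N_c·s_c = 43 × 5.14 × 1.09 = 240.91 kPa
q·N_q = 11.59 × 1 = 11.59 kPa
q_ult = 240.91 + 11.59 = 252.5 kPa.
Gross allowable pressure q_all = 252.5 / 2.5 = 101 kPa.
Footing area = 26.7315 m², so allowable column load = 101 × 26.7315 = 2699.9 kN.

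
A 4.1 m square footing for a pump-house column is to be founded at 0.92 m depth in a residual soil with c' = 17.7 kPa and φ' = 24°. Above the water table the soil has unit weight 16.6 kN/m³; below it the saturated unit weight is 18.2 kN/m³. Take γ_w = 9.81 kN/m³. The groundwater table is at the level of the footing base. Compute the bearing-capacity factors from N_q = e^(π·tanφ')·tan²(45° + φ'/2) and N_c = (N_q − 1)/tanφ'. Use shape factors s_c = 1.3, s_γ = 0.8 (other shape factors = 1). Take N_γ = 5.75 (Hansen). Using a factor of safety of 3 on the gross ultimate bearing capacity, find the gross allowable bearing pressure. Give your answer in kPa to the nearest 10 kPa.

N_q = e^(π·tan24°)·tan²(57°) = 9.6; N_c = (N_q − 1)/tanφ' = 19.32.
q = γ·D_f = 16.6 × 0.92 = 15.272 kPa.
For the ½γBN_γ term take γ' = 18.2 − 9.81 = 8.39 kN/m³ (soil below base is submerged).
c·N_c·s_c = 17.7 × 19.324 × 1.3 = 444.63 kPa
q·N_q = 15.272 × 9.6034 = 146.66 kPa
0.5·γ·B·N_γ·s_γ = 0.5 × 8.39 × 4.1 × 5.75 × 0.8 = 79.118 kPa
q_ult = 444.63 + 146.66 + 79.118 = 670.42 kPa.
q_all = 670.42 / 3 = 223.47 kPa.

q_all ≈ 220 kPa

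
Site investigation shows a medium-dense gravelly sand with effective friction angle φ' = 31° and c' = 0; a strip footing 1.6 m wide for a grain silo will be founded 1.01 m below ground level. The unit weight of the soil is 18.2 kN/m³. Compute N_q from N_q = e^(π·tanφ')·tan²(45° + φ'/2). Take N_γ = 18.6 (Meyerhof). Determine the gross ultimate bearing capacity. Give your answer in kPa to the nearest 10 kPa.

tan31° = 0.6009, so N_q = e^(π×0.6009)·tan²(60.5°) = 6.604 × 3.124 = 20.63.
q = γ·D_f = 18.2 × 1.01 = 18.382 kPa.
q·N_q = 18.382 × 20.631 = 379.24 kPa
0.5·γ·B·N_γ = 0.5 × 18.2 × 1.6 × 18.6 = 270.82 kPa
q_ult = 379.24 + 270.82 = 650.05 kPa.

q_ult ≈ 650 kPa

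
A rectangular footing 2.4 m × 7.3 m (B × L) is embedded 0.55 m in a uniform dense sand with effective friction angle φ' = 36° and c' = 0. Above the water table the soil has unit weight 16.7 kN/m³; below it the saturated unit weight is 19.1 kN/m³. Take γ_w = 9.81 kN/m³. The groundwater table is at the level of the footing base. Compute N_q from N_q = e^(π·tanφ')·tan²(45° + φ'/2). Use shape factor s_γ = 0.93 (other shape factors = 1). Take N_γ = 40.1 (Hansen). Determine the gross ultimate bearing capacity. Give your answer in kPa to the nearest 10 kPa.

q_ult ≈ 760 kPa

tan36° = 0.7265, so N_q = e^(π×0.7265)·tan²(63°) = 9.801 × 3.852 = 37.75.
Effective surcharge at the founding depth q = γ·D_f = 16.7 × 0.55 = 9.185 kPa.
The water table coincides with the base, so in the self-weight term γ → γ' = 9.29 kN/m³.
q_ult = q·N_q + 0.5·γ·B·N_γ·s_γ
     = 9.185 × 37.752 + 0.5 × 9.29 × 2.4 × 40.1 × 0.93
     = 346.76 + 415.74 = 762.5 kPa.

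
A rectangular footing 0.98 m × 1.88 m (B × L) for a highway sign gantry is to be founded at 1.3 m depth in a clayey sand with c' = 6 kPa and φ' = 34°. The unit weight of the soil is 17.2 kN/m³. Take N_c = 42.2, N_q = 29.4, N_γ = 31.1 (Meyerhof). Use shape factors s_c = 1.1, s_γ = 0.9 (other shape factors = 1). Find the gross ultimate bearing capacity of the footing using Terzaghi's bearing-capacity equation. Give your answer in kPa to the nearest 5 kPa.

q_ult ≈ 1170 kPa

Effective surcharge at the founding depth q = γ·D_f = 17.2 × 1.3 = 22.36 kPa.
q_ult = c·N_c·s_c + q·N_q + 0.5·γ·B·N_γ·s_γ
     = 6 × 42.2 × 1.1 + 22.36 × 29.4 + 0.5 × 17.2 × 0.98 × 31.1 × 0.9
     = 278.52 + 657.38 + 235.9 = 1171.8 kPa.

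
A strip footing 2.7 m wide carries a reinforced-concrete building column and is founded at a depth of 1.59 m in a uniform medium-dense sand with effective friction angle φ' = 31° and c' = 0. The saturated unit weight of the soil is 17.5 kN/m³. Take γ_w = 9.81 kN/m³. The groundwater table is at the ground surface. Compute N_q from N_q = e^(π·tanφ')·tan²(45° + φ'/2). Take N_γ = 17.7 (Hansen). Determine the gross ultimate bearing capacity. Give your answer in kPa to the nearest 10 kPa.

q_ult ≈ 440 kPa

tan31° = 0.6009, so N_q = e^(π×0.6009)·tan²(60.5°) = 6.604 × 3.124 = 20.63.
Water table at ground surface, so effective unit weight γ' = 17.5 − 9.81 = 7.69 kN/m³ is used throughout; overburden q = 7.69 × 1.59 = 12.227 kPa; the same γ' applies in the ½γBN_γ term.
Surcharge term q·N_q = 12.227 × 20.631 = 252.25 kPa; self-weight term 0.5·γ·B·N_γ = 0.5 × 7.69 × 2.7 × 17.7 = 183.75 kPa.
q_ult = 252.25 + 183.75 = 436.01 kPa.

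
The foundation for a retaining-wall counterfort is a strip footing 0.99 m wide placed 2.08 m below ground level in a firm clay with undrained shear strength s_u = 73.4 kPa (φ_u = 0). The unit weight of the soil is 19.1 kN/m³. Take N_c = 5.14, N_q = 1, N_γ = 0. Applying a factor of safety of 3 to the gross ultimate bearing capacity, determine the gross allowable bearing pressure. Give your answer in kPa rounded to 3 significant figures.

q_all ≈ 139 kPa

Effective surcharge at the founding depth q = γ·D_f = 19.1 × 2.08 = 39.728 kPa.
q_ult = c·N_c + q·N_q
     = 73.4 × 5.14 + 39.728 × 1
     = 377.28 + 39.728 = 417 kPa.
q_all = q_ult / FS = 417 / 3 = 139 kPa.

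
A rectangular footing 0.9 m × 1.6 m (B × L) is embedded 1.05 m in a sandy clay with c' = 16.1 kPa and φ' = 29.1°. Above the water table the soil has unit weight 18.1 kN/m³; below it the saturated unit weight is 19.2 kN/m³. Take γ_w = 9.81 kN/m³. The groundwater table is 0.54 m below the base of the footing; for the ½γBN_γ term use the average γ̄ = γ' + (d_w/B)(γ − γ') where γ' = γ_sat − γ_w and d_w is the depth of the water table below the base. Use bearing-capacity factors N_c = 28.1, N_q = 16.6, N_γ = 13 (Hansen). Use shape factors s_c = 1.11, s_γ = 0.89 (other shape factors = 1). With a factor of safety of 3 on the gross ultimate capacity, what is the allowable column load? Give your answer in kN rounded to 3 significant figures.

P_all ≈ 429 kN

Effective surcharge at the founding depth q = γ·D_f = 18.1 × 1.05 = 19.005 kPa.
With d_w = 0.54 m < B, γ̄ = 9.39 + (0.54/0.9) × (18.1 − 9.39) = 14.616 kN/m³.
q_ult = c·N_c·s_c + q·N_q + 0.5·γ·B·N_γ·s_γ
     = 16.1 × 28.1 × 1.11 + 19.005 × 16.6 + 0.5 × 14.616 × 0.9 × 13 × 0.89
     = 502.18 + 315.48 + 76.098 = 893.76 kPa.
Gross allowable pressure q_all = 893.76 / 3 = 297.92 kPa.
Footing area = 1.44 m², so allowable column load = 297.92 × 1.44 = 429 kN.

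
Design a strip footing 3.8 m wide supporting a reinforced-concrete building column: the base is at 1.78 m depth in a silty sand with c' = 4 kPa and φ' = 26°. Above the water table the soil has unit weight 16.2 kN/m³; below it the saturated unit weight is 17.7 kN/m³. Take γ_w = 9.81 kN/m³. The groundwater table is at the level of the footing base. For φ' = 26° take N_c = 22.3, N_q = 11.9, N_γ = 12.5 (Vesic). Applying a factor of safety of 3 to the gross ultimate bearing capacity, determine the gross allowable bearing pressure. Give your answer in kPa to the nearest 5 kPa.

Effective surcharge at the founding depth q = γ·D_f = 16.2 × 1.78 = 28.836 kPa.
The water table coincides with the base, so in the self-weight term γ → γ' = 7.89 kN/m³.
q_ult = c·N_c + q·N_q + 0.5·γ·B·N_γ
     = 4 × 22.3 + 28.836 × 11.9 + 0.5 × 7.89 × 3.8 × 12.5
     = 89.2 + 343.15 + 187.39 = 619.74 kPa.
q_all = q_ult / FS = 619.74 / 3 = 206.58 kPa.

q_all ≈ 205 kPa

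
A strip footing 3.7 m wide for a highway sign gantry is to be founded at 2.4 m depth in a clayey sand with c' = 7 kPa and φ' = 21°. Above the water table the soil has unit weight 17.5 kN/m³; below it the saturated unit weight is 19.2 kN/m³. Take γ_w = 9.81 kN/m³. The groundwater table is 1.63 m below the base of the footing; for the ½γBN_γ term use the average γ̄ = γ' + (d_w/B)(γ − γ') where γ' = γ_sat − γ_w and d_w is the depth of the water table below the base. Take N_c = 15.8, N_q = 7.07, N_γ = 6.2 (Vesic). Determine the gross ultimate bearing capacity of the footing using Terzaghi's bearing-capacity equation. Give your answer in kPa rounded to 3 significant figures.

q = γ·D_f = 17.5 × 2.4 = 42 kPa.
γ' = 9.39 kN/m³; averaging over the depth B below the base, γ̄ = γ' + (d_w/B)(γ − γ') = 12.963 kN/m³.
c·N_c = 7 × 15.8 = 110.6 kPa
q·N_q = 42 × 7.07 = 296.94 kPa
0.5·γ·B·N_γ = 0.5 × 12.963 × 3.7 × 6.2 = 148.68 kPa
q_ult = 110.6 + 296.94 + 148.68 = 556.22 kPa.

q_ult ≈ 556 kPa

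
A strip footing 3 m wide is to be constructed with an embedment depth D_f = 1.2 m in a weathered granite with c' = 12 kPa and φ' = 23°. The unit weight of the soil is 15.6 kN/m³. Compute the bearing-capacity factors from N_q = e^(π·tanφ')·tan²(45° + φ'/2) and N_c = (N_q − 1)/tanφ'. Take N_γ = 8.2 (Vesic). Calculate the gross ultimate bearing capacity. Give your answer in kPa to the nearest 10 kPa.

tan23° = 0.4245, so N_q = e^(π×0.4245)·tan²(56.5°) = 3.794 × 2.283 = 8.66.
N_c = (8.66 − 1)/tan23° = 18.05.
Effective surcharge at the founding depth q = γ·D_f = 15.6 × 1.2 = 18.72 kPa.
q_ult = c·N_c + q·N_q + 0.5·γ·B·N_γ
     = 12 × 18.049 + 18.72 × 8.6612 + 0.5 × 15.6 × 3 × 8.2
     = 216.58 + 162.14 + 191.88 = 570.6 kPa.

q_ult ≈ 570 kPa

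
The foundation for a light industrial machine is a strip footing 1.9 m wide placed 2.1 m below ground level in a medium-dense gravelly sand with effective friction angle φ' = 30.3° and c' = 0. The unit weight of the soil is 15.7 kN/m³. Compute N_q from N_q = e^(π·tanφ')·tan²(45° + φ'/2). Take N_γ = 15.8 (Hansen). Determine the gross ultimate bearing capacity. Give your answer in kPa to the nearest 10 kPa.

q_ult ≈ 860 kPa

tan30.3° = 0.5844, so N_q = e^(π×0.5844)·tan²(60.15°) = 6.27 × 3.037 = 19.04.
Overburden at base level: q = 15.7 × 2.1 = 32.97 kPa.
Surcharge term q·N_q = 32.97 × 19.04 = 627.74 kPa; self-weight term 0.5·γ·B·N_γ = 0.5 × 15.7 × 1.9 × 15.8 = 235.66 kPa.
q_ult = 627.74 + 235.66 = 863.39 kPa.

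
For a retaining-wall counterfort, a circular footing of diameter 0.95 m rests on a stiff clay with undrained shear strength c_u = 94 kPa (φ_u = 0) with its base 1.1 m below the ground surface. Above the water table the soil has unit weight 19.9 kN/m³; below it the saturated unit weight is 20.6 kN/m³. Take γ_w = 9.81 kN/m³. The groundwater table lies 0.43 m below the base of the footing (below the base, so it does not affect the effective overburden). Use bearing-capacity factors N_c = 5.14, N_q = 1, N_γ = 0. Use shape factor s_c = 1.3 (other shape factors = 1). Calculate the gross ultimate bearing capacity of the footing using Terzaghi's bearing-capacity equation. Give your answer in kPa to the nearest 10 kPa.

q_ult ≈ 650 kPa

Effective surcharge at the founding depth q = γ·D_f = 19.9 × 1.1 = 21.89 kPa.
q_ult = c·N_c·s_c + q·N_q
     = 94 × 5.14 × 1.3 + 21.89 × 1
     = 628.11 + 21.89 = 650 kPa.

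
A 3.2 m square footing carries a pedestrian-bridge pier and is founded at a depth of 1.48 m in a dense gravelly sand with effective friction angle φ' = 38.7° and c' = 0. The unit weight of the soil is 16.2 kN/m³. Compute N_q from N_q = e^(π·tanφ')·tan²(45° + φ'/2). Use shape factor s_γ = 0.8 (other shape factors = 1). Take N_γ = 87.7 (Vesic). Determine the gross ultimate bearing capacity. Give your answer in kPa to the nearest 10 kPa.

tan38.7° = 0.8012, so N_q = e^(π×0.8012)·tan²(64.35°) = 12.39 × 4.337 = 53.73.
Effective surcharge at the founding depth q = γ·D_f = 16.2 × 1.48 = 23.976 kPa.
q_ult = q·N_q + 0.5·γ·B·N_γ·s_γ
     = 23.976 × 53.733 + 0.5 × 16.2 × 3.2 × 87.7 × 0.8
     = 1288.3 + 1818.5 = 3106.8 kPa.

q_ult ≈ 3110 kPa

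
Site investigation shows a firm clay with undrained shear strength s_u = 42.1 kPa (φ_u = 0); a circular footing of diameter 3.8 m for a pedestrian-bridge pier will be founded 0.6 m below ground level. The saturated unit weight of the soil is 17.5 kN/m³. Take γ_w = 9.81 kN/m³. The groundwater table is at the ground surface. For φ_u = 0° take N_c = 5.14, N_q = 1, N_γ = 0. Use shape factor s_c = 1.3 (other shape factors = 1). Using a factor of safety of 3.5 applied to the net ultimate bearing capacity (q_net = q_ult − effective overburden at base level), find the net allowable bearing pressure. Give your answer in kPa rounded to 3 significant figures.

Water table at ground surface, so effective unit weight γ' = 17.5 − 9.81 = 7.69 kN/m³ is used throughout; overburden q = 7.69 × 0.6 = 4.614 kPa.
Cohesion term c·N_c·s_c = 42.1 × 5.14 × 1.3 = 281.31 kPa; surcharge term q·N_q = 4.614 × 1 = 4.614 kPa.
q_ult = 281.31 + 4.614 = 285.93 kPa.
Net ultimate: q_net = 285.93 − 4.614 = 281.31 kPa.
q_all(net) = 281.31 / 3.5 = 80.375 kPa.

q_all(net) ≈ 80.4 kPa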